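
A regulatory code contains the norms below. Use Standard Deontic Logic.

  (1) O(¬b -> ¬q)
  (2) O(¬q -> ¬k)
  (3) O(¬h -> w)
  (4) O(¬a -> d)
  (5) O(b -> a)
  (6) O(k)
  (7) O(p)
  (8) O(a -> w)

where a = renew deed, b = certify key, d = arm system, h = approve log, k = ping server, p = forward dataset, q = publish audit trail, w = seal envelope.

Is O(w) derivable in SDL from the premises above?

Premise 6 gives O(k).
Premise 2 is O(¬q -> ¬k); contrapositively O(k -> q). Since O(k) holds, K gives O(q).
Premise 1, O(¬b -> ¬q), contraposes to O(q -> b); with O(q) we get O(b).
From O(b) and premise 5, O(b -> a), we obtain O(a).
Applying K to premise 8 (O(a -> w)) and O(a) yields O(w).
Premises 3, 4, 7 do not contribute to this derivation.
So O(w) follows.

Yes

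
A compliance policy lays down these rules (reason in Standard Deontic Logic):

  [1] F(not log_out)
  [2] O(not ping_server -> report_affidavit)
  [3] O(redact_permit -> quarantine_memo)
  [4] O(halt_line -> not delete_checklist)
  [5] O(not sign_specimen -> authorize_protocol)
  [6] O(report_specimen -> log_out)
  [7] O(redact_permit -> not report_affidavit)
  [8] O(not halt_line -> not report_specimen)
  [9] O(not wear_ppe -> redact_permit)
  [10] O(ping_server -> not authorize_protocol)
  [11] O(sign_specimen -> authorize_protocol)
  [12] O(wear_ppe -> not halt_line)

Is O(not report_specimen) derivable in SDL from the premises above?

Yes

Premises 5 and 11 are O(not sign_specimen -> authorize_protocol) and O(sign_specimen -> authorize_protocol); every ideal world satisfies not sign_specimen or sign_specimen, so in either case authorize_protocol holds — hence O(authorize_protocol).
The contrapositive of premise 10 (O(ping_server -> not authorize_protocol)) is O(authorize_protocol -> not ping_server), and O(authorize_protocol) is already established, so O(not ping_server).
With premise 2, O(not ping_server -> report_affidavit), the K-axiom yields O(report_affidavit).
The contrapositive of premise 7 (O(redact_permit -> not report_affidavit)) is O(report_affidavit -> not redact_permit), and O(report_affidavit) is already established, so O(not redact_permit).
Premise 9, O(not wear_ppe -> redact_permit), contraposes to O(not redact_permit -> wear_ppe); with O(not redact_permit) we get O(wear_ppe).
From O(wear_ppe) and premise 12, O(wear_ppe -> not halt_line), we obtain O(not halt_line).
From O(not halt_line) and premise 8, O(not halt_line -> not report_specimen), we obtain O(not report_specimen).
Premises 1, 3, 4, 6 do not contribute to this derivation.
So O(not report_specimen) follows.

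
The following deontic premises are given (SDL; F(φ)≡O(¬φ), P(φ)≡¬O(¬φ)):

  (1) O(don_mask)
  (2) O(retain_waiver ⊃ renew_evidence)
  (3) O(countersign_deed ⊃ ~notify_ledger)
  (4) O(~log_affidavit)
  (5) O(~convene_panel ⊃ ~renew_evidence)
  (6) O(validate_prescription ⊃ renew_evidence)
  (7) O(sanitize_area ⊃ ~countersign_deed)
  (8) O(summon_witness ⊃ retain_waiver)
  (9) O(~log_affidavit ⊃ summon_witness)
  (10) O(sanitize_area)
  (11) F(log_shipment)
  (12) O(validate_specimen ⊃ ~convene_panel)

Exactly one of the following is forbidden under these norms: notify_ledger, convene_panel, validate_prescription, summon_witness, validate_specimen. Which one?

From premise 4 we have O(~log_affidavit).
Applying K to premise 9 (O(~log_affidavit ⊃ summon_witness)) and O(~log_affidavit) yields O(summon_witness).
With premise 8, O(summon_witness ⊃ retain_waiver), the K-axiom yields O(retain_waiver).
Premise 2 is O(retain_waiver ⊃ renew_evidence); since O(retain_waiver), deontic closure gives O(renew_evidence).
The contrapositive of premise 5 (O(~convene_panel ⊃ ~renew_evidence)) is O(renew_evidence ⊃ convene_panel), and O(renew_evidence) is already established, so O(convene_panel).
The contrapositive of premise 12 (O(validate_specimen ⊃ ~convene_panel)) is O(convene_panel ⊃ ~validate_specimen), and O(convene_panel) is already established, so O(~validate_specimen).
So O(~validate_specimen) holds, i.e. validate_specimen is forbidden. None of the other listed options is forbidden under the premises.

validate_specimen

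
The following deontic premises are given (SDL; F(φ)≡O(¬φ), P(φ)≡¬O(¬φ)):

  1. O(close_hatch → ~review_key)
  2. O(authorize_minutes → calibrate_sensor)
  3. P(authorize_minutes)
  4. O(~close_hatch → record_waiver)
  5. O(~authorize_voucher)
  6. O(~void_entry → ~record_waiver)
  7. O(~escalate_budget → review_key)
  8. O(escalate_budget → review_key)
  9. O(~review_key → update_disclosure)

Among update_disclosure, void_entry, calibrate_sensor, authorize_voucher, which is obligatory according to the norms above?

Premises 7 and 8 are O(~escalate_budget → review_key) and O(escalate_budget → review_key); every ideal world satisfies ~escalate_budget or escalate_budget, so in either case review_key holds — hence O(review_key).
Premise 1, O(close_hatch → ~review_key), contraposes to O(review_key → ~close_hatch); with O(review_key) we get O(~close_hatch).
With premise 4, O(~close_hatch → record_waiver), the K-axiom yields O(record_waiver).
Premise 6 is O(~void_entry → ~record_waiver); contrapositively O(record_waiver → void_entry). Since O(record_waiver) holds, K gives O(void_entry).
So O(void_entry) holds — void_entry is obligatory. None of the other listed options is made obligatory by any chain of premises.

void_entry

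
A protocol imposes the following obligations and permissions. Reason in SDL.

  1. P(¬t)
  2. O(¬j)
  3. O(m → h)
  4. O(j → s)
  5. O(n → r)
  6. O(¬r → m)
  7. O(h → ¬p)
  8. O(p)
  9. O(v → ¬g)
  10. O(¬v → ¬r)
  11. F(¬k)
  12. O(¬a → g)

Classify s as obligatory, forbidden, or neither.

Premise 4 is O(j → s), but O(j) is not derivable from the premises, so it does not yield O(s).
No premise or chain of K-axiom applications forces O(s), and none forces O(¬s). So s is neither obligatory nor forbidden under these norms.

Neither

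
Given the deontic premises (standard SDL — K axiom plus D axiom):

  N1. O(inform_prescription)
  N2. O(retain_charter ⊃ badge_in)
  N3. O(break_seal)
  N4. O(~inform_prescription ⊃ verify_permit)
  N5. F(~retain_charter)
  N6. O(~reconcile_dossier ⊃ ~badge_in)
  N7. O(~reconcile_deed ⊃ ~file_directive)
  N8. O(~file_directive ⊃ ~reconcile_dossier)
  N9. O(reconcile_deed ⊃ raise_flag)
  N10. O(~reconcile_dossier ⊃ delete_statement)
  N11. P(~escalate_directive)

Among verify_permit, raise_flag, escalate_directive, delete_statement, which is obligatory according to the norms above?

Premise 5, F(~retain_charter), is equivalent to O(retain_charter).
With premise 2, O(retain_charter ⊃ badge_in), the K-axiom yields O(badge_in).
The contrapositive of premise 6 (O(~reconcile_dossier ⊃ ~badge_in)) is O(badge_in ⊃ reconcile_dossier), and O(badge_in) is already established, so O(reconcile_dossier).
Premise 8 is O(~file_directive ⊃ ~reconcile_dossier); contrapositively O(reconcile_dossier ⊃ file_directive). Since O(reconcile_dossier) holds, K gives O(file_directive).
The contrapositive of premise 7 (O(~reconcile_deed ⊃ ~file_directive)) is O(file_directive ⊃ reconcile_deed), and O(file_directive) is already established, so O(reconcile_deed).
From O(reconcile_deed) and premise 9, O(reconcile_deed ⊃ raise_flag), we obtain O(raise_flag).
So O(raise_flag) holds — raise_flag is obligatory. None of the other listed options is made obligatory by any chain of premises.

raise_flag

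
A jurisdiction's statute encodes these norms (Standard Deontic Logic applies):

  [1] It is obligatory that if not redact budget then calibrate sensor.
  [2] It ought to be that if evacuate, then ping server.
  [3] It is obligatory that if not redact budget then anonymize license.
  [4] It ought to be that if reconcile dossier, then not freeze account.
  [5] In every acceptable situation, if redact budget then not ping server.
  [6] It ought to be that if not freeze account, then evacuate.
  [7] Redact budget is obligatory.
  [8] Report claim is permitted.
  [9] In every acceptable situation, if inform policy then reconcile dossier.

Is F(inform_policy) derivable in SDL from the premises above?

Yes

Premise 7 states O(redact_budget) outright.
With premise 5, O(redact_budget → ¬ping_server), the K-axiom yields O(¬ping_server).
Premise 2, O(evacuate → ping_server), contraposes to O(¬ping_server → ¬evacuate); with O(¬ping_server) we get O(¬evacuate).
The contrapositive of premise 6 (O(¬freeze_account → evacuate)) is O(¬evacuate → freeze_account), and O(¬evacuate) is already established, so O(freeze_account).
Premise 4 is O(reconcile_dossier → ¬freeze_account); contrapositively O(freeze_account → ¬reconcile_dossier). Since O(freeze_account) holds, K gives O(¬reconcile_dossier).
The contrapositive of premise 9 (O(inform_policy → reconcile_dossier)) is O(¬reconcile_dossier → ¬inform_policy), and O(¬reconcile_dossier) is already established, so O(¬inform_policy).
Premises 1, 3, 8 do not contribute to this derivation.
So O(¬inform_policy) holds, i.e. F(inform_policy). The claim follows.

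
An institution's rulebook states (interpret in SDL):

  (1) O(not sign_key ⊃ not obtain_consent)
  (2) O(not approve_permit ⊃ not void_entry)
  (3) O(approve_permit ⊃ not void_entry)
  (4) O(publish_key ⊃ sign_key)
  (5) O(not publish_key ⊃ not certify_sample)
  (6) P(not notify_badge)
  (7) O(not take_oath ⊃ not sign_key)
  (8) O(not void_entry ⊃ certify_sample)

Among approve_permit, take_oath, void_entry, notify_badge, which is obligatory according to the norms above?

take_oath

Premises 3 and 2 cover both cases: O(approve_permit ⊃ not void_entry) and O(not approve_permit ⊃ not void_entry). Since approve_permit ∨ not approve_permit is a tautology, O(not void_entry) follows.
With premise 8, O(not void_entry ⊃ certify_sample), the K-axiom yields O(certify_sample).
The contrapositive of premise 5 (O(not publish_key ⊃ not certify_sample)) is O(certify_sample ⊃ publish_key), and O(certify_sample) is already established, so O(publish_key).
Premise 4 is O(publish_key ⊃ sign_key); since O(publish_key), deontic closure gives O(sign_key).
The contrapositive of premise 7 (O(not take_oath ⊃ not sign_key)) is O(sign_key ⊃ take_oath), and O(sign_key) is already established, so O(take_oath).
So O(take_oath) holds — take_oath is obligatory. None of the other listed options is made obligatory by any chain of premises.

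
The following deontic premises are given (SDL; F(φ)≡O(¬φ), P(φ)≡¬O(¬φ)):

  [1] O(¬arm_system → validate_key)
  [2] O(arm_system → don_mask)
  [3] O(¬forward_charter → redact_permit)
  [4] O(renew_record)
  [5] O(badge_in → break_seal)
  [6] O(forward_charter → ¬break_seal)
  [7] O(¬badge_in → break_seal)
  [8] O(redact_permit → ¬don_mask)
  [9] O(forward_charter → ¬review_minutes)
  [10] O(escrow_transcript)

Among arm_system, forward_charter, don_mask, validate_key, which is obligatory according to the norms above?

By case analysis on ¬badge_in: premise 7 gives O(¬badge_in → break_seal) and premise 5 gives O(badge_in → break_seal), so O(break_seal) either way.
The contrapositive of premise 6 (O(forward_charter → ¬break_seal)) is O(break_seal → ¬forward_charter), and O(break_seal) is already established, so O(¬forward_charter).
Applying K to premise 3 (O(¬forward_charter → redact_permit)) and O(¬forward_charter) yields O(redact_permit).
Applying K to premise 8 (O(redact_permit → ¬don_mask)) and O(redact_permit) yields O(¬don_mask).
Premise 2, O(arm_system → don_mask), contraposes to O(¬don_mask → ¬arm_system); with O(¬don_mask) we get O(¬arm_system).
With premise 1, O(¬arm_system → validate_key), the K-axiom yields O(validate_key).
So O(validate_key) holds — validate_key is obligatory. None of the other listed options is made obligatory by any chain of premises.

validate_key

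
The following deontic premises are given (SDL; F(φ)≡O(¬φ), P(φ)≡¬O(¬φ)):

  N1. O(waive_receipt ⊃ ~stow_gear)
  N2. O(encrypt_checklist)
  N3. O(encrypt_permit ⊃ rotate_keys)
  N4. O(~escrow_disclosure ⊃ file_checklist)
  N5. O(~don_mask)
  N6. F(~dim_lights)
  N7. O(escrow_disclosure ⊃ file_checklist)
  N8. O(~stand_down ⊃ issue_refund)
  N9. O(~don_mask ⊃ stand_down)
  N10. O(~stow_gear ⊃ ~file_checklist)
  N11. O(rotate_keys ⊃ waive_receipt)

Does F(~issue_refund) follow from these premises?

No

Premise 8 is O(~stand_down ⊃ issue_refund), but O(~stand_down) is not derivable from the premises, so it does not yield O(issue_refund).
No other premise forces O(issue_refund). An ideal world satisfying every premise can still have ~issue_refund true, so F(~issue_refund) is not derivable.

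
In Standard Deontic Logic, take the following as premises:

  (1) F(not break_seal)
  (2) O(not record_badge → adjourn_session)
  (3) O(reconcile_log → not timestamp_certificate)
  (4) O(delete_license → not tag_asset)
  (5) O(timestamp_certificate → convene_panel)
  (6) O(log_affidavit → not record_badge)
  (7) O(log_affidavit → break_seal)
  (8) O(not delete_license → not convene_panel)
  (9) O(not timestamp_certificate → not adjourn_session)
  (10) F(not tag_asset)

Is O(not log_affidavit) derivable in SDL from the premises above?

F(not tag_asset) at premise 10 means O(tag_asset).
The contrapositive of premise 4 (O(delete_license → not tag_asset)) is O(tag_asset → not delete_license), and O(tag_asset) is already established, so O(not delete_license).
With premise 8, O(not delete_license → not convene_panel), the K-axiom yields O(not convene_panel).
The contrapositive of premise 5 (O(timestamp_certificate → convene_panel)) is O(not convene_panel → not timestamp_certificate), and O(not convene_panel) is already established, so O(not timestamp_certificate).
Premise 9 is O(not timestamp_certificate → not adjourn_session); since O(not timestamp_certificate), deontic closure gives O(not adjourn_session).
Premise 2, O(not record_badge → adjourn_session), contraposes to O(not adjourn_session → record_badge); with O(not adjourn_session) we get O(record_badge).
Premise 6 is O(log_affidavit → not record_badge); contrapositively O(record_badge → not log_affidavit). Since O(record_badge) holds, K gives O(not log_affidavit).
Premises 1, 3, 7 do not contribute to this derivation.
So O(not log_affidavit) follows.

Yes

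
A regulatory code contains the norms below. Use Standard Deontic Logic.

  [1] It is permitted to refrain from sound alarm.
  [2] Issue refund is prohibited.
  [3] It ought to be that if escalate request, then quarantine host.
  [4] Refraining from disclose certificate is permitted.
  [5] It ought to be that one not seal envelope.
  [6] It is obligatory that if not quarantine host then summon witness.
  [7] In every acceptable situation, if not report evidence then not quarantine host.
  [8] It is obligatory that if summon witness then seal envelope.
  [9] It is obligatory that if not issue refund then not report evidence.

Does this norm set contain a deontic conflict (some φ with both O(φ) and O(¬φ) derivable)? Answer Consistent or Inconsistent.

Inconsistent

From premise 5 we have O(¬seal_envelope).
Premise 8, O(summon_witness → seal_envelope), contraposes to O(¬seal_envelope → ¬summon_witness); with O(¬seal_envelope) we get O(¬summon_witness).
Premise 6, O(¬quarantine_host → summon_witness), contraposes to O(¬summon_witness → quarantine_host); with O(¬summon_witness) we get O(quarantine_host).
Premise 7 is O(¬report_evidence → ¬quarantine_host); contrapositively O(quarantine_host → report_evidence). Since O(quarantine_host) holds, K gives O(report_evidence).
Premise 9, O(¬issue_refund → ¬report_evidence), contraposes to O(report_evidence → issue_refund); with O(report_evidence) we get O(issue_refund).
However, F(issue_refund) at premise 2 amounts to O(¬issue_refund).
We now have both O(issue_refund) and O(¬issue_refund) — issue_refund is simultaneously obligatory and forbidden, violating the D-axiom.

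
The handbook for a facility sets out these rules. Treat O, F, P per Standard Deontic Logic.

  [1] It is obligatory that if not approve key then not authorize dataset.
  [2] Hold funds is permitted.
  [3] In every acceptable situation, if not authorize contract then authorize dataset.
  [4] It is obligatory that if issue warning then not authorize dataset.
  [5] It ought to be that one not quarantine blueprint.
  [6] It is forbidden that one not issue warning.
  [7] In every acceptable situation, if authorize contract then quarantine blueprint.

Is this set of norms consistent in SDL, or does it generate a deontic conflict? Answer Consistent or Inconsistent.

Inconsistent

Premise 6, F(¬issue_warning), is equivalent to O(issue_warning).
Premise 4 is O(issue_warning → ¬authorize_dataset); since O(issue_warning), deontic closure gives O(¬authorize_dataset).
Premise 3 is O(¬authorize_contract → authorize_dataset); contrapositively O(¬authorize_dataset → authorize_contract). Since O(¬authorize_dataset) holds, K gives O(authorize_contract).
From O(authorize_contract) and premise 7, O(authorize_contract → quarantine_blueprint), we obtain O(quarantine_blueprint).
However, premise 5 gives O(¬quarantine_blueprint).
We now have both O(quarantine_blueprint) and O(¬quarantine_blueprint) — quarantine_blueprint is simultaneously obligatory and forbidden, violating the D-axiom.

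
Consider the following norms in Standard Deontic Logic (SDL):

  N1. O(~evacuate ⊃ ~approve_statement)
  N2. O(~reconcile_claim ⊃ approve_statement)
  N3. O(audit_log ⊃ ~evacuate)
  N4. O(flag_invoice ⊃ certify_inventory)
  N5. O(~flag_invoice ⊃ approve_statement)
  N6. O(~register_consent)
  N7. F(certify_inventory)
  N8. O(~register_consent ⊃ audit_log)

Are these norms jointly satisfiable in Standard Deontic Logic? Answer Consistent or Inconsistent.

Inconsistent

F(certify_inventory) at premise 7 means O(~certify_inventory).
Premise 4, O(flag_invoice ⊃ certify_inventory), contraposes to O(~certify_inventory ⊃ ~flag_invoice); with O(~certify_inventory) we get O(~flag_invoice).
Premise 5 is O(~flag_invoice ⊃ approve_statement); since O(~flag_invoice), deontic closure gives O(approve_statement).
Premise 1 is O(~evacuate ⊃ ~approve_statement); contrapositively O(approve_statement ⊃ evacuate). Since O(approve_statement) holds, K gives O(evacuate).
Premise 3 is O(audit_log ⊃ ~evacuate); contrapositively O(evacuate ⊃ ~audit_log). Since O(evacuate) holds, K gives O(~audit_log).
Premise 8, O(~register_consent ⊃ audit_log), contraposes to O(~audit_log ⊃ register_consent); with O(~audit_log) we get O(register_consent).
Yet premise 6 states O(~register_consent).
We now have both O(register_consent) and O(~register_consent) — register_consent is simultaneously obligatory and forbidden, violating the D-axiom.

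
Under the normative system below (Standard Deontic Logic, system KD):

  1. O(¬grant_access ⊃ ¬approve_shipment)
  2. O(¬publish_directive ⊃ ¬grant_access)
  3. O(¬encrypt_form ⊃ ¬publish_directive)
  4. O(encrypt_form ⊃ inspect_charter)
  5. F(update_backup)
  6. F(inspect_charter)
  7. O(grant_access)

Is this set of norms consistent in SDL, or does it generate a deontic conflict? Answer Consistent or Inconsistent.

From premise 7 we have O(grant_access).
Premise 2, O(¬publish_directive ⊃ ¬grant_access), contraposes to O(grant_access ⊃ publish_directive); with O(grant_access) we get O(publish_directive).
Premise 3 is O(¬encrypt_form ⊃ ¬publish_directive); contrapositively O(publish_directive ⊃ encrypt_form). Since O(publish_directive) holds, K gives O(encrypt_form).
With premise 4, O(encrypt_form ⊃ inspect_charter), the K-axiom yields O(inspect_charter).
But premise 6, F(inspect_charter), means O(¬inspect_charter).
We now have both O(inspect_charter) and O(¬inspect_charter) — inspect_charter is simultaneously obligatory and forbidden, violating the D-axiom.

Inconsistent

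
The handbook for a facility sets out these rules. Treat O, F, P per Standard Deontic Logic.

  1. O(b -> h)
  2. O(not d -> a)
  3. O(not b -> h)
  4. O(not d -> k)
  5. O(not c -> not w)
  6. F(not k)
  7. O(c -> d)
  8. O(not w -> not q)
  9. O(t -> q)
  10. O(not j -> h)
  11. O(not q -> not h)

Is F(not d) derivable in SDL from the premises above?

Yes

By case analysis on not b: premise 3 gives O(not b -> h) and premise 1 gives O(b -> h), so O(h) either way.
The contrapositive of premise 11 (O(not q -> not h)) is O(h -> q), and O(h) is already established, so O(q).
Premise 8 is O(not w -> not q); contrapositively O(q -> w). Since O(q) holds, K gives O(w).
Premise 5 is O(not c -> not w); contrapositively O(w -> c). Since O(w) holds, K gives O(c).
Applying K to premise 7 (O(c -> d)) and O(c) yields O(d).
Premises 2, 4, 6, 9, 10 do not contribute to this derivation.
So O(d) holds, i.e. F(not d). The claim follows.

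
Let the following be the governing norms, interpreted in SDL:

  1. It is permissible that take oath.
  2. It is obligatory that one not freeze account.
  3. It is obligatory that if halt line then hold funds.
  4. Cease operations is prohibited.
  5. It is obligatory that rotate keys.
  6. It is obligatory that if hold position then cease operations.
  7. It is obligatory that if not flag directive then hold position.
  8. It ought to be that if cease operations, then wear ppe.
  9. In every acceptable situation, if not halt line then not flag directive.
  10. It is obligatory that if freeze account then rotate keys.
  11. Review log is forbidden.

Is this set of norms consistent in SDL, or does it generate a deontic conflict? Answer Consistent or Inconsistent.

Premise 10 is O(freeze_account → rotate_keys); even if O(rotate_keys) held, inferring O(freeze_account) would be affirming the consequent — invalid.
So O(freeze_account) is not derivable, and the apparent clash with O(¬freeze_account) does not arise.
A world satisfying every obligation exists (e.g. cease_operations=false, flag_directive=true, freeze_account=false, halt_line=true, hold_funds=true, hold_position=false, review_log=false, rotate_keys=true, take_oath=false, wear_ppe=false); no atom is both obligatory and forbidden, so the set is consistent.

Consistent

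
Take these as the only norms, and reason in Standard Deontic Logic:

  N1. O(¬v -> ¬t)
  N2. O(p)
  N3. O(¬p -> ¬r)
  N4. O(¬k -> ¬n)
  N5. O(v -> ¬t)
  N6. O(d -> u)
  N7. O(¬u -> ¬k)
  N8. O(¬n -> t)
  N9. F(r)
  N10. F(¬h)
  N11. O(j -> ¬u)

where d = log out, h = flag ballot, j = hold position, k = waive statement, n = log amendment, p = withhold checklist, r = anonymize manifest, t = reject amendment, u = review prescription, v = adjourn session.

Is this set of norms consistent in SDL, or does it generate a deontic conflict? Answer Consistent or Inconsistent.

Consistent

Premise 3 is O(¬p -> ¬r); even if O(¬r) held, inferring O(¬p) would be affirming the consequent — invalid.
So O(¬p) is not derivable, and the apparent clash with O(p) does not arise.
A world satisfying every obligation exists (e.g. d=false, h=true, j=false, k=true, n=true, p=true, r=false, t=false, u=true, v=false); no atom is both obligatory and forbidden, so the set is consistent.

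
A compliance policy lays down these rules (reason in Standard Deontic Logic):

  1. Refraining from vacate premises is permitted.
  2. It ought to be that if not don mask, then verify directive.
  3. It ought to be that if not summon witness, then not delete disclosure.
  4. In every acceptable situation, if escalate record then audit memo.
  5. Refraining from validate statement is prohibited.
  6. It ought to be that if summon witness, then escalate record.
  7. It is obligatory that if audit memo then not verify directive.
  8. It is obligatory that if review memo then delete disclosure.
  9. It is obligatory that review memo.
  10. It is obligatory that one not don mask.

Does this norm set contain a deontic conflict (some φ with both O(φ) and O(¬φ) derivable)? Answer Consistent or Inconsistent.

Premise 10 gives O(¬don_mask).
Premise 2 is O(¬don_mask → verify_directive); since O(¬don_mask), deontic closure gives O(verify_directive).
The contrapositive of premise 7 (O(audit_memo → ¬verify_directive)) is O(verify_directive → ¬audit_memo), and O(verify_directive) is already established, so O(¬audit_memo).
The contrapositive of premise 4 (O(escalate_record → audit_memo)) is O(¬audit_memo → ¬escalate_record), and O(¬audit_memo) is already established, so O(¬escalate_record).
Premise 6 is O(summon_witness → escalate_record); contrapositively O(¬escalate_record → ¬summon_witness). Since O(¬escalate_record) holds, K gives O(¬summon_witness).
Premise 3 is O(¬summon_witness → ¬delete_disclosure); since O(¬summon_witness), deontic closure gives O(¬delete_disclosure).
The contrapositive of premise 8 (O(review_memo → delete_disclosure)) is O(¬delete_disclosure → ¬review_memo), and O(¬delete_disclosure) is already established, so O(¬review_memo).
However, premise 9 gives O(review_memo).
We now have both O(¬review_memo) and O(review_memo) — review_memo is simultaneously obligatory and forbidden, violating the D-axiom.

Inconsistent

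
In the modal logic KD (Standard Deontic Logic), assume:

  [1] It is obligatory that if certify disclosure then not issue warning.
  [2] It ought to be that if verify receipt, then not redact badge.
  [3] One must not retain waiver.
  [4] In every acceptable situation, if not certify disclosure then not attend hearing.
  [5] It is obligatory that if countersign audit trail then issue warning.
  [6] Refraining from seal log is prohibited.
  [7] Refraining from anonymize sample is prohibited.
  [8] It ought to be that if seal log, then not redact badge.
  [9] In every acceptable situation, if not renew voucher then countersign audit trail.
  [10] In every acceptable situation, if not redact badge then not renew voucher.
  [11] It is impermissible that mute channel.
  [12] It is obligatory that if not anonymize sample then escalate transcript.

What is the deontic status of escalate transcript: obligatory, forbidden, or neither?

Premise 12 is O(¬anonymize_sample → escalate_transcript), but O(¬anonymize_sample) is not derivable from the premises, so it does not yield O(escalate_transcript).
No premise or chain of K-axiom applications forces O(escalate_transcript), and none forces O(¬escalate_transcript). So escalate_transcript is neither obligatory nor forbidden under these norms.

Neither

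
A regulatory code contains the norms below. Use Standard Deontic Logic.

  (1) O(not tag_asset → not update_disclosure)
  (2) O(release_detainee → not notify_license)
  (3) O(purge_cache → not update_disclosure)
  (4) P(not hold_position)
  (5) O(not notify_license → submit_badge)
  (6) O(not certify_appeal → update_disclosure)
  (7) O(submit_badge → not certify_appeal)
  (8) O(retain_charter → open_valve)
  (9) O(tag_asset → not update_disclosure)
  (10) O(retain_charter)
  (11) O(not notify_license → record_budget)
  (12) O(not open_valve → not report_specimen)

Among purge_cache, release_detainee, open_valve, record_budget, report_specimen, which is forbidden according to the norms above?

release_detainee

Premises 1 and 9 cover both cases: O(not tag_asset → not update_disclosure) and O(tag_asset → not update_disclosure). Since not tag_asset ∨ tag_asset is a tautology, O(not update_disclosure) follows.
Premise 6, O(not certify_appeal → update_disclosure), contraposes to O(not update_disclosure → certify_appeal); with O(not update_disclosure) we get O(certify_appeal).
Premise 7, O(submit_badge → not certify_appeal), contraposes to O(certify_appeal → not submit_badge); with O(certify_appeal) we get O(not submit_badge).
Premise 5 is O(not notify_license → submit_badge); contrapositively O(not submit_badge → notify_license). Since O(not submit_badge) holds, K gives O(notify_license).
Premise 2 is O(release_detainee → not notify_license); contrapositively O(notify_license → not release_detainee). Since O(notify_license) holds, K gives O(not release_detainee).
So O(not release_detainee) holds, i.e. release_detainee is forbidden. None of the other listed options is forbidden under the premises.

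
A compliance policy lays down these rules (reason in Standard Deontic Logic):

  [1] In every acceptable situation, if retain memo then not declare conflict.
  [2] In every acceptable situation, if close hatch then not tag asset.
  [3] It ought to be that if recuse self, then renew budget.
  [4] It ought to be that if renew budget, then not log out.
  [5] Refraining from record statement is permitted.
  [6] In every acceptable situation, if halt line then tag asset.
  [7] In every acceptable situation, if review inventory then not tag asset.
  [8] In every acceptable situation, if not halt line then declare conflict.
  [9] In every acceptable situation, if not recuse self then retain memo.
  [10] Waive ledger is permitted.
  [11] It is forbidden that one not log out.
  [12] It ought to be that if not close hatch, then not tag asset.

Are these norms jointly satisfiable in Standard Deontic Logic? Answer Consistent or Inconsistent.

Premises 2 and 12 cover both cases: O(close_hatch → ¬tag_asset) and O(¬close_hatch → ¬tag_asset). Since close_hatch ∨ ¬close_hatch is a tautology, O(¬tag_asset) follows.
Premise 6 is O(halt_line → tag_asset); contrapositively O(¬tag_asset → ¬halt_line). Since O(¬tag_asset) holds, K gives O(¬halt_line).
With premise 8, O(¬halt_line → declare_conflict), the K-axiom yields O(declare_conflict).
Premise 1 is O(retain_memo → ¬declare_conflict); contrapositively O(declare_conflict → ¬retain_memo). Since O(declare_conflict) holds, K gives O(¬retain_memo).
Premise 9 is O(¬recuse_self → retain_memo); contrapositively O(¬retain_memo → recuse_self). Since O(¬retain_memo) holds, K gives O(recuse_self).
Applying K to premise 3 (O(recuse_self → renew_budget)) and O(recuse_self) yields O(renew_budget).
Applying K to premise 4 (O(renew_budget → ¬log_out)) and O(renew_budget) yields O(¬log_out).
But premise 11, F(¬log_out), means O(log_out).
We now have both O(¬log_out) and O(log_out) — log_out is simultaneously obligatory and forbidden, violating the D-axiom.

Inconsistent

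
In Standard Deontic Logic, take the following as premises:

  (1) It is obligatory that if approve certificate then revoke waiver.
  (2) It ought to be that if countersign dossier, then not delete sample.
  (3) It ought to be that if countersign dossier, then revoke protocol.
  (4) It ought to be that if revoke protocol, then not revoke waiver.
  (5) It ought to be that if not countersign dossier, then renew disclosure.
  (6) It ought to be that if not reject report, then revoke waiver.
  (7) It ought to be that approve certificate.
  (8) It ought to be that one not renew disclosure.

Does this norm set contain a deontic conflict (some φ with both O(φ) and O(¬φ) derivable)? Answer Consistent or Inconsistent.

Inconsistent

From premise 7 we have O(approve_certificate).
Premise 1 is O(approve_certificate → revoke_waiver); since O(approve_certificate), deontic closure gives O(revoke_waiver).
Premise 4 is O(revoke_protocol → ¬revoke_waiver); contrapositively O(revoke_waiver → ¬revoke_protocol). Since O(revoke_waiver) holds, K gives O(¬revoke_protocol).
Premise 3, O(countersign_dossier → revoke_protocol), contraposes to O(¬revoke_protocol → ¬countersign_dossier); with O(¬revoke_protocol) we get O(¬countersign_dossier).
From O(¬countersign_dossier) and premise 5, O(¬countersign_dossier → renew_disclosure), we obtain O(renew_disclosure).
Yet premise 8 states O(¬renew_disclosure).
We now have both O(renew_disclosure) and O(¬renew_disclosure) — renew_disclosure is simultaneously obligatory and forbidden, violating the D-axiom.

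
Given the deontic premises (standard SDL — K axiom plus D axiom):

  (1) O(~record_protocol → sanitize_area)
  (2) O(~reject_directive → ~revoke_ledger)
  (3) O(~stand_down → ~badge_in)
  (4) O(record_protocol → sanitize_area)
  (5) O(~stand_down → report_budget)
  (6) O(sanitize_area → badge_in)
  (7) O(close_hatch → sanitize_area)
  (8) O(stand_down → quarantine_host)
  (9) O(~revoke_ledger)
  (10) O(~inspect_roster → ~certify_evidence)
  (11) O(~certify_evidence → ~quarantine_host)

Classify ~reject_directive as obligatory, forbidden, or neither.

Neither

Premise 2 is O(~reject_directive → ~revoke_ledger); even if O(~revoke_ledger) held, inferring O(~reject_directive) would be affirming the consequent — invalid.
No premise or chain of K-axiom applications forces O(~reject_directive), and none forces O(reject_directive). So ~reject_directive is neither obligatory nor forbidden under these norms.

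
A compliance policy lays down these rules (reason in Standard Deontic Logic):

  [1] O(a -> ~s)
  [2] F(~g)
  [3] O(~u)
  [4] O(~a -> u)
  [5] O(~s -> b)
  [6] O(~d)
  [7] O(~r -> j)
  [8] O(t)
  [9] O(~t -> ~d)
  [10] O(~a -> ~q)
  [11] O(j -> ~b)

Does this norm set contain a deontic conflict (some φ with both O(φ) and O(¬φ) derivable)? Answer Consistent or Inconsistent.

Premise 9 is O(~t -> ~d); even if O(~d) held, inferring O(~t) would be affirming the consequent — invalid.
So O(~t) is not derivable, and the apparent clash with O(t) does not arise.
A world satisfying every obligation exists (e.g. a=true, b=true, d=false, g=true, j=false, q=false, r=true, s=false, t=true, u=false); no atom is both obligatory and forbidden, so the set is consistent.

Consistent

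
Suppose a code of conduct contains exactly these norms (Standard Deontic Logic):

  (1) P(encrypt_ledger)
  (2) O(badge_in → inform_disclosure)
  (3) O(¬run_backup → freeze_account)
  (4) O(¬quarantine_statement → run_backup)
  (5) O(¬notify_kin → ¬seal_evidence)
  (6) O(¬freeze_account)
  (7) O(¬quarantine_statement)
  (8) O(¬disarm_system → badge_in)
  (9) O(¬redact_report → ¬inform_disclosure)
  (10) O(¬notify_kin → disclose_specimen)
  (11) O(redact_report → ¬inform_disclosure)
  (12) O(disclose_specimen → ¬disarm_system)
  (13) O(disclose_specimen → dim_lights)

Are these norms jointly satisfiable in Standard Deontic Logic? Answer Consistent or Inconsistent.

Premise 3 is O(¬run_backup → freeze_account), but O(¬run_backup) is not derivable from the premises, so it does not yield O(freeze_account).
So O(freeze_account) is not derivable, and the apparent clash with O(¬freeze_account) does not arise.
A world satisfying every obligation exists (e.g. badge_in=false, dim_lights=false, disarm_system=true, disclose_specimen=false, encrypt_ledger=false, freeze_account=false, inform_disclosure=false, notify_kin=true, quarantine_statement=false, redact_report=false, run_backup=true, seal_evidence=false); no atom is both obligatory and forbidden, so the set is consistent.

Consistent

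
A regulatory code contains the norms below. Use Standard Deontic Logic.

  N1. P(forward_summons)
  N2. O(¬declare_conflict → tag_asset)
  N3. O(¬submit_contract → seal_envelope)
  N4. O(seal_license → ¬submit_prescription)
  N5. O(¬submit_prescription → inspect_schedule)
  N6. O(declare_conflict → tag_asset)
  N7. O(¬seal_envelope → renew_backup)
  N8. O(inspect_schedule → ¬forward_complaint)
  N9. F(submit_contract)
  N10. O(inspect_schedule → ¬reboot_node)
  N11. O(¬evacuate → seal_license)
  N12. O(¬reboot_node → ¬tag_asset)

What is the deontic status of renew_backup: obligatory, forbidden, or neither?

Neither

Premise 7 is O(¬seal_envelope → renew_backup), but O(¬seal_envelope) is not derivable from the premises, so it does not yield O(renew_backup).
No premise or chain of K-axiom applications forces O(renew_backup), and none forces O(¬renew_backup). So renew_backup is neither obligatory nor forbidden under these norms.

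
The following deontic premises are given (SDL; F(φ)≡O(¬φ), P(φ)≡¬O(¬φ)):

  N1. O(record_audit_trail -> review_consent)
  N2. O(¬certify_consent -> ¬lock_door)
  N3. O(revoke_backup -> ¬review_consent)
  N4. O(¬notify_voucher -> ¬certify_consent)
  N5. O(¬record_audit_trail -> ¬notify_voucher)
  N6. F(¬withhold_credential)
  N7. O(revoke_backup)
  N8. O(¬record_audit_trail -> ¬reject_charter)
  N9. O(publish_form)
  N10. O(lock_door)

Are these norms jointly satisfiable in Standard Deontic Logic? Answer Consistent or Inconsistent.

From premise 10 we have O(lock_door).
Premise 2 is O(¬certify_consent -> ¬lock_door); contrapositively O(lock_door -> certify_consent). Since O(lock_door) holds, K gives O(certify_consent).
Premise 4 is O(¬notify_voucher -> ¬certify_consent); contrapositively O(certify_consent -> notify_voucher). Since O(certify_consent) holds, K gives O(notify_voucher).
Premise 5 is O(¬record_audit_trail -> ¬notify_voucher); contrapositively O(notify_voucher -> record_audit_trail). Since O(notify_voucher) holds, K gives O(record_audit_trail).
From O(record_audit_trail) and premise 1, O(record_audit_trail -> review_consent), we obtain O(review_consent).
Premise 3, O(revoke_backup -> ¬review_consent), contraposes to O(review_consent -> ¬revoke_backup); with O(review_consent) we get O(¬revoke_backup).
However, premise 7 gives O(revoke_backup).
We now have both O(¬revoke_backup) and O(revoke_backup) — revoke_backup is simultaneously obligatory and forbidden, violating the D-axiom.

Inconsistent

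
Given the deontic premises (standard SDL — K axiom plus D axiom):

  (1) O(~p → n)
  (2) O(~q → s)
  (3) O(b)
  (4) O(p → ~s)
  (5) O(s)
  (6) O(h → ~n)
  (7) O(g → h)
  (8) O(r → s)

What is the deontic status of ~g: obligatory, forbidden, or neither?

Premise 5 gives O(s).
Premise 4 is O(p → ~s); contrapositively O(s → ~p). Since O(s) holds, K gives O(~p).
Premise 1 is O(~p → n); since O(~p), deontic closure gives O(n).
Premise 6 is O(h → ~n); contrapositively O(n → ~h). Since O(n) holds, K gives O(~h).
Premise 7 is O(g → h); contrapositively O(~h → ~g). Since O(~h) holds, K gives O(~g).
Premises 2, 3, 8 do not contribute to this derivation.
Hence ~g is obligatory.

Obligatory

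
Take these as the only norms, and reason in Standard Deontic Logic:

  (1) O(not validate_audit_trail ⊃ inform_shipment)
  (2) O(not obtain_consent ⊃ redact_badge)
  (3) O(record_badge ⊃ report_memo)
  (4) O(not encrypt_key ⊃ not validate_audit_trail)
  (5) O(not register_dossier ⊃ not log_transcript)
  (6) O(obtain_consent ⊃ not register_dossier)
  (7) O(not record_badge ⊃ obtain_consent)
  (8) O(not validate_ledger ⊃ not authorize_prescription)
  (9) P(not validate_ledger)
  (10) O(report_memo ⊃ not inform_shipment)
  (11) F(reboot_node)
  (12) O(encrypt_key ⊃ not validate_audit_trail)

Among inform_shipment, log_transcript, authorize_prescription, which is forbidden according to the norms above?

Premises 4 and 12 are O(not encrypt_key ⊃ not validate_audit_trail) and O(encrypt_key ⊃ not validate_audit_trail); every ideal world satisfies not encrypt_key or encrypt_key, so in either case not validate_audit_trail holds — hence O(not validate_audit_trail).
Applying K to premise 1 (O(not validate_audit_trail ⊃ inform_shipment)) and O(not validate_audit_trail) yields O(inform_shipment).
Premise 10, O(report_memo ⊃ not inform_shipment), contraposes to O(inform_shipment ⊃ not report_memo); with O(inform_shipment) we get O(not report_memo).
The contrapositive of premise 3 (O(record_badge ⊃ report_memo)) is O(not report_memo ⊃ not record_badge), and O(not report_memo) is already established, so O(not record_badge).
With premise 7, O(not record_badge ⊃ obtain_consent), the K-axiom yields O(obtain_consent).
With premise 6, O(obtain_consent ⊃ not register_dossier), the K-axiom yields O(not register_dossier).
From O(not register_dossier) and premise 5, O(not register_dossier ⊃ not log_transcript), we obtain O(not log_transcript).
So O(not log_transcript) holds, i.e. log_transcript is forbidden. None of the other listed options is forbidden under the premises.

log_transcript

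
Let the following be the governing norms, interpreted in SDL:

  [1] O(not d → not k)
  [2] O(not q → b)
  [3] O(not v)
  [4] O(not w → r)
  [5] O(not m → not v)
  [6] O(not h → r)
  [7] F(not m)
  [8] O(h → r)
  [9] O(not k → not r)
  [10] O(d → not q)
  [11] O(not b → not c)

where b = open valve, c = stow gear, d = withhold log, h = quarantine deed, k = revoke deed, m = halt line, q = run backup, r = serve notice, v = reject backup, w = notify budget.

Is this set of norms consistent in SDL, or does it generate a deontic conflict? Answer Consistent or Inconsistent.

Premise 5 is O(not m → not v); even if O(not v) held, inferring O(not m) would be affirming the consequent — invalid.
So O(not m) is not derivable, and the apparent clash with O(m) does not arise.
A world satisfying every obligation exists (e.g. b=true, c=false, d=true, h=false, k=true, m=true, q=false, r=true, v=false, w=false); no atom is both obligatory and forbidden, so the set is consistent.

Consistent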